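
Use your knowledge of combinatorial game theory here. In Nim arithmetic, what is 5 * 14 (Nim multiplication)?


Nim multiplication is bilinear over XOR: (u XOR v) * w = (u*w) XOR (v*w).
So we split each operand into its bit components and XOR the pairwise Nim products.
5 = 1 + 4 (as XOR of powers of 2).
14 = 2 + 4 + 8 (as XOR of powers of 2).
Using the standard Nim-product table on single bits:
  2*2 = 3,   2*4 = 8,   2*8 = 12,
  4*4 = 6,   4*8 = 11,  8*8 = 13,
and  1*x = x (identity), k*l = l*k (commutative).
Pairwise Nim products:
  1 * 2 = 2
  1 * 4 = 4
  1 * 8 = 8
  4 * 2 = 8
  4 * 4 = 6
  4 * 8 = 11
XOR them: 2 XOR 4 XOR 8 XOR 8 XOR 6 XOR 11 = 11.
Result: 5 * 14 = 11 (in Nim).

11


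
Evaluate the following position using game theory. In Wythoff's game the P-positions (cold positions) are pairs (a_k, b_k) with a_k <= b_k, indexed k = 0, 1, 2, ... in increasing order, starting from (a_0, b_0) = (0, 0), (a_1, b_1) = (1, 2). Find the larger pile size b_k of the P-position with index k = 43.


By Wythoff's theorem, a_k = floor(k * phi) and b_k = floor(k * phi^2) = a_k + k, where phi = (1 + sqrt(5))/2 is the golden ratio.
phi = (1 + sqrt(5))/2 = 1.618034
phi^2 = phi + 1 = 2.618034
k = 43
k * phi^2 = 43 * 2.618034 = 112.575462
b_43 = floor(k * phi^2) = 112 (check: a_43 + k = 69 + 43 = 112)

112


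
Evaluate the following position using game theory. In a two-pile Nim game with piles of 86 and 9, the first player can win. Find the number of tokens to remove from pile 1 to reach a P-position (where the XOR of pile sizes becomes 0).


Piles: 86 and 9
Current XOR: 86 XOR 9 = 95 (non-zero, so this is an N-position).
To make the XOR zero, we need to find a move that balances the piles.
For pile 1 (size 86): target = 86 XOR 95 = 9
We reduce pile 1 from 86 to 9.
Tokens removed: 86 - 9 = 77
Verification: 9 XOR 9 = 0

77


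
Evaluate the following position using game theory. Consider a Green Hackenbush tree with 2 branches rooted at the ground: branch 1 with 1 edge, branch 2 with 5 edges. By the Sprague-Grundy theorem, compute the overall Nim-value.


The tree has 2 branches from the ground vertex.
In Green Hackenbush, the Nim-value of a simple path of length k is k.
Branch 1: length 1, Nim-value = 1
Branch 2: length 5, Nim-value = 5
Total Nim-value = XOR of all branch values:
0 XOR 1 = 1
1 XOR 5 = 4
Nim-value of the tree = 4

4


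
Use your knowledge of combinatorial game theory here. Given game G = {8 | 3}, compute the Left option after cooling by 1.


Original game: {8 | 3} (a switch {a | b} with a > b).
Cooling by t (for t below the temperature (a - b)/2 = 5/2) taxes each move by t: {a | b} cooled by t is {a - t | b + t}.
Cooling amount: t = 1
Cooled Left option: 8 - 1 = 7
Cooled Right option: 3 + 1 = 4
Cooled game: {7 | 4}
Left option = 7

7


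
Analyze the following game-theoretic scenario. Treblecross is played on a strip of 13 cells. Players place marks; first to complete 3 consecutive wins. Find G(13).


Treblecross: place X on empty cells; 3-in-a-row wins.
Playing within two cells of an existing X lets the opponent win at once, so sensible play treats the cells i-2..i+2 around each X as dead. The player left with no safe cell loses, so this is a normal-play take-away game on strips of safe cells.
Placing X at cell i (0-indexed) of a strip of k safe cells leaves independent strips of sizes max(0, i-2) and max(0, k-i-3). Hence G(k) = mex{ G(max(0,i-2)) XOR G(max(0,k-i-3)) : 0 <= i < k }, with G(0) = 0.
G(1): splits (0,0):0^0=0 -> mex({0}) = 1
G(2): splits (0,0):0^0=0 -> mex({0}) = 1
G(3): splits (0,0):0^0=0 -> mex({0}) = 1
G(4): splits (0,1):0^1=1 (0,0):0^0=0 -> mex({0, 1}) = 2
G(5): splits (0,2):0^1=1 (0,1):0^1=1 (0,0):0^0=0 -> mex({0, 1}) = 2
G(6) = mex({1}) = 0
G(7) = mex({0, 1, 2}) = 3
G(8) = mex({0, 1, 2}) = 3
G(9) = mex({0, 2}) = 1
G(10) = mex({0, 2, 3}) = 1
G(11) = mex({0, 3}) = 1
G(12) = mex({1, 3}) = 0
G(13) = mex({0, 1, 2, 3}) = 4
Therefore G(13) = 4.

4


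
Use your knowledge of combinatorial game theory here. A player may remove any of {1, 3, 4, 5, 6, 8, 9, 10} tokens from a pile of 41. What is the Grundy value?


The subtraction set is S = {1, 3, 4, 5, 6, 8, 9, 10}.
G(k) = mex{ G(k - s) : s in S, s <= k }. We compute iteratively: G(0) = 0.
G(1) = mex({0}) = 1
G(2) = mex({1}) = 0
G(3) = mex({0}) = 1
G(4) = mex({0, 1}) = 2
G(5) = mex({0, 1, 2}) = 3
G(6) = mex({0, 1, 3}) = 2
G(7) = mex({0, 1, 2}) = 3
G(8) = mex({0, 1, 2, 3}) = 4
G(9) = mex({0, 1, 2, 3, 4}) = 5
G(10) = mex({0, 1, 2, 3, 5}) = 4
G(11) = mex({0, 1, 2, 3, 4}) = 5
G(12) = mex({0, 1, 2, 3, 4, 5}) = 6
G(13) = mex({1, 2, 3, 4, 5, 6}) = 0
G(14) = mex({0, 2, 3, 4, 5}) = 1
G(15) = mex({1, 2, 3, 4, 5, 6}) = 0
G(16) = mex({0, 2, 3, 4, 5, 6}) = 1
G(17) = mex({0, 1, 3, 4, 5, 6}) = 2
G(18) = mex({0, 1, 2, 4, 5, 6}) = 3
G(19) = mex({0, 1, 3, 4, 5}) = 2
G(20) = mex({0, 1, 2, 4, 5, 6}) = 3
G(21) = mex({0, 1, 2, 3, 5, 6}) = 4
G(22) = mex({0, 1, 2, 3, 4, 6}) = 5
Observe that G(13)..G(22) = 0, 1, 0, 1, 2, 3, 2, 3, 4, 5 repeats G(0)..G(9) = 0, 1, 0, 1, 2, 3, 2, 3, 4, 5.
For k >= max(S) = 10, G(k) is determined by the previous 10 values G(k-10)..G(k-1); a window of 10 consecutive values has recurred shifted by 13, so by induction G(k + 13) = G(k) for all k >= 0: the sequence is periodic from the start with period 13.
One period: G(0..12) = 0, 1, 0, 1, 2, 3, 2, 3, 4, 5, 4, 5, 6.
41 mod 13 = 2, so G(41) = G(2) = 0.

0


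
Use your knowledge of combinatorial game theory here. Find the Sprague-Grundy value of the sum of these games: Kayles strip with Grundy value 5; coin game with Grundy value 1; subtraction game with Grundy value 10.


By the Sprague-Grundy theorem, the Grundy value of a sum of games is the XOR of individual Grundy values.
Kayles strip: Grundy value = 5. Running XOR: 0 XOR 5 = 5
coin game: Grundy value = 1. Running XOR: 5 XOR 1 = 4
subtraction game: Grundy value = 10. Running XOR: 4 XOR 10 = 14
The combined Grundy value is 14.

14


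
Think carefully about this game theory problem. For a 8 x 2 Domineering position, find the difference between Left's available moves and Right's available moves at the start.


Board is 8 x 2 (rows x cols).
Left (vertical) placements: (rows-1) * cols = 7 * 2 = 14
Right (horizontal) placements: rows * (cols-1) = 8 * 1 = 8
Advantage = Left - Right = 14 - 8 = 6

6


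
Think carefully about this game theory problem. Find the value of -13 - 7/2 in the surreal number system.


x = -13, y = 7/2
Converting to common denominator: 2
x = -26/2, y = 7/2
x - y = -13 - 7/2 = -33/2

-33/2


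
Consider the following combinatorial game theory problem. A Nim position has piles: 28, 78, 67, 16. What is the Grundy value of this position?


We need the XOR (exclusive or) of all pile sizes.
After XOR-ing pile 1 (size 28): 0 XOR 28 = 28
After XOR-ing pile 2 (size 78): 28 XOR 78 = 82
After XOR-ing pile 3 (size 67): 82 XOR 67 = 17
After XOR-ing pile 4 (size 16): 17 XOR 16 = 1
The Nim-value of this position is 1.

1


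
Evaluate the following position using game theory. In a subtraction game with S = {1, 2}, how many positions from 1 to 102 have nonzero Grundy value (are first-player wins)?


Subtraction set S = {1, 2}, so G(n) = n mod 3.
G(n) = 0 when n is a multiple of 3.
Multiples of 3 in [1, 102]: 34
N-positions (nonzero Grundy) = 102 - 34 = 68

68


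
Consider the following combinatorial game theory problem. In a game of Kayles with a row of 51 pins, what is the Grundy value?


Kayles: a move removes 1 or 2 adjacent pins from a contiguous row.
Removing pins from a row of k leaves two independent rows (a, b) with a + b = k - 1 (one pin) or a + b = k - 2 (two pins); an end removal gives a = 0.
By Sprague-Grundy, G(k) = mex{ G(a) XOR G(b) } over all these splits. G(0) = 0.
G(1): splits (0,0):0^0=0 -> mex({0}) = 1
G(2): splits (0,1):0^1=1 (0,0):0^0=0 -> mex({0, 1}) = 2
G(3): splits (0,2):0^2=2 (1,1):1^1=0 (0,1):0^1=1 -> mex({0, 1, 2}) = 3
G(4): splits (0,3):0^3=3 (1,2):1^2=3 (0,2):0^2=2 (1,1):1^1=0 -> mex({0, 2, 3}) = 1
G(5): splits (0,4):0^1=1 (1,3):1^3=2 (2,2):2^2=0 (0,3):0^3=3 (1,2):1^2=3 -> mex({0, 1, 2, 3}) = 4
G(6) = mex({0, 1, 2, 4}) = 3
G(7) = mex({0, 1, 3, 4, 5}) = 2
G(8) = mex({0, 2, 3, 5, 6}) = 1
G(9) = mex({0, 1, 2, 3, 6, 7}) = 4
G(10) = mex({0, 1, 3, 4, 5, 7}) = 2
G(11) = mex({0, 1, 2, 3, 4, 5}) = 6
G(12) = mex({0, 1, 2, 3, 5, 6, 7}) = 4
G(13) = mex({0, 2, 3, 4, 6, 7}) = 1
G(14) = mex({0, 1, 4, 5, 6, 7}) = 2
G(15) = mex({0, 1, 2, 3, 4, 5, 6}) = 7
G(16) = mex({0, 2, 3, 5, 6, 7}) = 1
G(17) = mex({0, 1, 2, 3, 5, 6, 7}) = 4
G(18) = mex({0, 1, 2, 4, 5, 6}) = 3
G(19) = mex({0, 1, 3, 4, 5, 7}) = 2
G(20) = mex({0, 2, 3, 4, 5, 6, 7}) = 1
G(21) = mex({0, 1, 2, 3, 5, 6, 7}) = 4
G(22) = mex({0, 1, 2, 3, 4, 5, 7}) = 6
G(23) = mex({0, 1, 2, 3, 4, 5, 6}) = 7
G(24) = mex({0, 1, 2, 3, 5, 6, 7}) = 4
G(25) = mex({0, 2, 3, 4, 6, 7}) = 1
G(26) = mex({0, 1, 3, 4, 5, 6, 7}) = 2
G(27) = mex({0, 1, 2, 3, 4, 5, 6, 7}) = 8
G(28) = mex({0, 1, 2, 3, 4, 6, 7, 8}) = 5
G(29) = mex({0, 1, 2, 3, 5, 6, 7, 8, 9}) = 4
G(30) = mex({0, 1, 2, 3, 4, 5, 6, 9, 10}) = 7
G(31) = mex({0, 1, 3, 4, 5, 7, 10, 11}) = 2
G(32) = mex({0, 2, 3, 4, 5, 6, 7, 9, 11}) = 1
G(33) = mex({0, 1, 2, 3, 4, 5, 6, 7, 9, 12}) = 8
G(34) = mex({0, 1, 2, 3, 4, 5, 7, 8, 11, 12}) = 6
G(35) = mex({0, 1, 2, 3, 4, 5, 6, 8, 9, 10, 11}) = 7
G(36) = mex({0, 1, 2, 3, 5, 6, 7, 9, 10}) = 4
G(37) = mex({0, 2, 3, 4, 6, 7, 9, 10, 11, 12}) = 1
G(38) = mex({0, 1, 3, 4, 5, 6, 7, 9, 10, 11, 12}) = 2
G(39) = mex({0, 1, 2, 4, 5, 6, 7, 9, 10, 12, 14}) = 3
G(40) = mex({0, 2, 3, 4, 6, 7, 11, 12, 14}) = 1
G(41) = mex({0, 1, 2, 3, 5, 6, 7, 9, 10, 11, 12}) = 4
G(42) = mex({0, 1, 2, 3, 4, 5, 6, 9, 10}) = 7
G(43) = mex({0, 1, 3, 4, 5, 7, 9, 10, 12, 15}) = 2
G(44) = mex({0, 2, 3, 4, 5, 6, 7, 9, 10, 12, 15}) = 1
G(45) = mex({0, 1, 2, 3, 4, 5, 6, 7, 9, 10, 12, 14}) = 8
G(46) = mex({0, 1, 3, 4, 5, 7, 8, 11, 12, 14}) = 2
G(47) = mex({0, 1, 2, 3, 4, 5, 6, 8, 9, 10, 11, 12}) = 7
G(48) = mex({0, 1, 2, 3, 5, 6, 7, 9, 10}) = 4
G(49) = mex({0, 2, 3, 4, 6, 7, 9, 10, 11, 12, 15}) = 1
G(50) = mex({0, 1, 4, 5, 6, 7, 9, 11, 12, 14, 15}) = 2
G(51) = mex({0, 1, 2, 3, 4, 5, 6, 7, 9, 12, 14, 15}) = 8
Therefore G(51) = 8.

8


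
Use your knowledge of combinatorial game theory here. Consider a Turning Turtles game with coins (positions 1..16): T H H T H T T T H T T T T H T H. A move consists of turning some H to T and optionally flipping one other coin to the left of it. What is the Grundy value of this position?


Coins: T H H T H T T T H T T T T H T H
Key fact: a single head at position k behaves exactly like a Nim heap of size k (turning it to T and optionally flipping a coin at j < k corresponds to moving the heap from k to j, or to 0), and heads combine as a disjunctive sum (two heads at the same place would cancel, matching j XOR j = 0). So the Nim-value is the XOR of the 1-indexed positions of the heads.
Face-up positions (1-indexed): [2, 3, 5, 9, 14, 16]
XOR 0 with 2: 0 XOR 2 = 2
XOR 2 with 3: 2 XOR 3 = 1
XOR 1 with 5: 1 XOR 5 = 4
XOR 4 with 9: 4 XOR 9 = 13
XOR 13 with 14: 13 XOR 14 = 3
XOR 3 with 16: 3 XOR 16 = 19
Nim-value = 19

19


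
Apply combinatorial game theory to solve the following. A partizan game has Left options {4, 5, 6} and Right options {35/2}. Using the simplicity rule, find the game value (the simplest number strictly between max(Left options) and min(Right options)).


Left options: {4, 5, 6}, max = 6
Right options: {35/2}, min = 35/2
All options are numbers and max(Left) < min(Right), so by the simplicity theorem the value is the simplest (earliest-born) number strictly between 6 and 35/2.
Integers 7 through 17 all lie strictly between 6 and 35/2.
Among integers, the simplest (lowest birthday = smallest |n|; 0 is born on day 0, +-n on day n) is 7.
No non-integer in the interval can be simpler: if x is a non-integer in the interval, then floor(x) or ceil(x) also lies in the interval (the interval contains an integer), and both are proper prefixes of x's sign expansion, i.e. born earlier. So the game value is 7.
Game value = 7

7


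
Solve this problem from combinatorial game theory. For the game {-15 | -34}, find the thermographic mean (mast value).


Game = {-15 | -34}, a switch {a | b} with numbers a > b.
Its thermograph has left wall a - t and right wall b + t, which meet at t = (a - b)/2, where both equal (a + b)/2. So the mast (mean value) is at (a + b)/2.
Mean = (-15 + (-34))/2 = -49/2 = -49/2

-49/2


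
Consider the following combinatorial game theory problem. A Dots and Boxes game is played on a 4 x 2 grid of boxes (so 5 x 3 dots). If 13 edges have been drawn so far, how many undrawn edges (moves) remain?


Grid: 4 x 2 boxes, i.e. 5 rows and 3 columns of dots.
Horizontal edges: (rows + 1) * cols = 5 * 2 = 10
Vertical edges: rows * (cols + 1) = 4 * 3 = 12
Total edges: 10 + 12 = 22
Edges drawn: 13
Remaining: 22 - 13 = 9

9


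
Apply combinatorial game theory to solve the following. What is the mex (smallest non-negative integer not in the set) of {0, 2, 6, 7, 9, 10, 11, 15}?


Set = {0, 2, 6, 7, 9, 10, 11, 15}
0 is in the set.
1 is NOT in the set. This is the mex.
mex = 1

1


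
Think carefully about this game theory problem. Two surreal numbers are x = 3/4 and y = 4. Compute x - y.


x = 3/4, y = 4
Converting to common denominator: 4
x = 3/4, y = 16/4
x - y = 3/4 - 4 = -13/4

-13/4


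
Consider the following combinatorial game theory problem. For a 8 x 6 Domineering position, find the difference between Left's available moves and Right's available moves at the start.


Board is 8 x 6 (rows x cols).
Left (vertical) placements: (rows-1) * cols = 7 * 6 = 42
Right (horizontal) placements: rows * (cols-1) = 8 * 5 = 40
Advantage = Left - Right = 42 - 40 = 2

2


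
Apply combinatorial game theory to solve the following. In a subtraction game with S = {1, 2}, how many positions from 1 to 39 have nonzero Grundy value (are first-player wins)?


Subtraction set S = {1, 2}, so G(n) = n mod 3.
G(n) = 0 when n is a multiple of 3.
Multiples of 3 in [1, 39]: 13
N-positions (nonzero Grundy) = 39 - 13 = 26

26


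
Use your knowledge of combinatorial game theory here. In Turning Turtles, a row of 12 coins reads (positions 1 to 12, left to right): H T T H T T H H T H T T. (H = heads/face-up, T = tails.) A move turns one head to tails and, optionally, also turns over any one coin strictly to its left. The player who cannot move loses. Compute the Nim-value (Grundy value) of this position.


Coins: H T T H T T H H T H T T
Key fact: a single head at position k behaves exactly like a Nim heap of size k (turning it to T and optionally flipping a coin at j < k corresponds to moving the heap from k to j, or to 0), and heads combine as a disjunctive sum (two heads at the same place would cancel, matching j XOR j = 0). So the Nim-value is the XOR of the 1-indexed positions of the heads.
Face-up positions (1-indexed): [1, 4, 7, 8, 10]
XOR 0 with 1: 0 XOR 1 = 1
XOR 1 with 4: 1 XOR 4 = 5
XOR 5 with 7: 5 XOR 7 = 2
XOR 2 with 8: 2 XOR 8 = 10
XOR 10 with 10: 10 XOR 10 = 0
Nim-value = 0

0


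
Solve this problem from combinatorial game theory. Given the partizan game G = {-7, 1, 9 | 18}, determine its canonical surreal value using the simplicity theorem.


Left options: {-7, 1, 9}, max = 9
Right options: {18}, min = 18
All options are numbers and max(Left) < min(Right), so by the simplicity theorem the value is the simplest (earliest-born) number strictly between 9 and 18.
Integers 10 through 17 all lie strictly between 9 and 18.
Among integers, the simplest (lowest birthday = smallest |n|; 0 is born on day 0, +-n on day n) is 10.
No non-integer in the interval can be simpler: if x is a non-integer in the interval, then floor(x) or ceil(x) also lies in the interval (the interval contains an integer), and both are proper prefixes of x's sign expansion, i.e. born earlier. So the game value is 10.
Game value = 10

10


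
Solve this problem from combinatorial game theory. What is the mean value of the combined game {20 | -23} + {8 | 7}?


G1 = {20 | -23}, G2 = {8 | 7}
Each is a switch {a | b} with numbers a > b; its mean value is (a + b)/2, and mean value is additive over game sums: m(G1 + G2) = m(G1) + m(G2).
Mean of G1 = (20 + (-23))/2 = -3/2 = -3/2
Mean of G2 = (8 + (7))/2 = 15/2 = 15/2
Mean of G1 + G2 = -3/2 + 15/2 = 6

6


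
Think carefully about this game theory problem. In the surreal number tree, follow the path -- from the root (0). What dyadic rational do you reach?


Sign expansion: --
Rule: track bounds (lo, hi), initially (-inf, +inf). On '+', the current value becomes lo and we move to the simplest number in (value, hi): value + 1 if hi = +inf, otherwise the midpoint (value + hi)/2. On '-', the current value becomes hi and we move to value - 1 if lo = -inf, otherwise the midpoint (lo + value)/2.
Start at 0.
Step 1: sign = -, move left. Bounds: (-inf, 0). Value = -1
Step 2: sign = -, move left. Bounds: (-inf, -1). Value = -2
The surreal number with sign expansion -- is -2.

-2


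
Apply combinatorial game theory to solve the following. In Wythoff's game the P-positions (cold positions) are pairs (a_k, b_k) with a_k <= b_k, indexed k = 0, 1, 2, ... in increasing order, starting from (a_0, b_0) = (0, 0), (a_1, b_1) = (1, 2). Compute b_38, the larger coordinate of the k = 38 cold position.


By Wythoff's theorem, a_k = floor(k * phi) and b_k = floor(k * phi^2) = a_k + k, where phi = (1 + sqrt(5))/2 is the golden ratio.
phi = (1 + sqrt(5))/2 = 1.618034
phi^2 = phi + 1 = 2.618034
k = 38
k * phi^2 = 38 * 2.618034 = 99.485292
b_38 = floor(k * phi^2) = 99 (check: a_38 + k = 61 + 38 = 99)

99


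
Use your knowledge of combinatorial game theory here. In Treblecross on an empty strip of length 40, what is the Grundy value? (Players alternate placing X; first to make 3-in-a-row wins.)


Treblecross: place X on empty cells; 3-in-a-row wins.
Playing within two cells of an existing X lets the opponent win at once, so sensible play treats the cells i-2..i+2 around each X as dead. The player left with no safe cell loses, so this is a normal-play take-away game on strips of safe cells.
Placing X at cell i (0-indexed) of a strip of k safe cells leaves independent strips of sizes max(0, i-2) and max(0, k-i-3). Hence G(k) = mex{ G(max(0,i-2)) XOR G(max(0,k-i-3)) : 0 <= i < k }, with G(0) = 0.
G(1): splits (0,0):0^0=0 -> mex({0}) = 1
G(2): splits (0,0):0^0=0 -> mex({0}) = 1
G(3): splits (0,0):0^0=0 -> mex({0}) = 1
G(4): splits (0,1):0^1=1 (0,0):0^0=0 -> mex({0, 1}) = 2
G(5): splits (0,2):0^1=1 (0,1):0^1=1 (0,0):0^0=0 -> mex({0, 1}) = 2
G(6) = mex({1}) = 0
G(7) = mex({0, 1, 2}) = 3
G(8) = mex({0, 1, 2}) = 3
G(9) = mex({0, 2}) = 1
G(10) = mex({0, 2, 3}) = 1
G(11) = mex({0, 3}) = 1
G(12) = mex({1, 3}) = 0
G(13) = mex({0, 1, 2, 3}) = 4
G(14) = mex({0, 1, 2}) = 3
G(15) = mex({0, 1, 2}) = 3
G(16) = mex({0, 1, 2, 4}) = 3
G(17) = mex({0, 1, 3, 4}) = 2
G(18) = mex({0, 1, 3, 4}) = 2
G(19) = mex({0, 1, 3, 5}) = 2
G(20) = mex({0, 1, 2, 3, 5}) = 4
G(21) = mex({0, 1, 2, 3, 5}) = 4
G(22) = mex({1, 2, 6}) = 0
G(23) = mex({0, 1, 2, 3, 4, 6}) = 5
G(24) = mex({0, 1, 2, 3, 4}) = 5
G(25) = mex({0, 1, 3, 4, 7}) = 2
G(26) = mex({0, 1, 3, 4, 5, 7}) = 2
G(27) = mex({0, 1, 3, 5}) = 2
G(28) = mex({0, 1, 2, 5}) = 3
G(29) = mex({0, 1, 2, 4, 5, 6}) = 3
G(30) = mex({1, 2, 4, 6}) = 0
G(31) = mex({0, 1, 2, 3, 4, 6}) = 5
G(32) = mex({1, 2, 3, 4, 7}) = 0
G(33) = mex({0, 3, 7}) = 1
G(34) = mex({0, 2, 3, 5, 7}) = 1
G(35) = mex({0, 2, 3, 5, 6}) = 1
G(36) = mex({0, 1, 2, 5, 6}) = 3
G(37) = mex({0, 1, 2, 4, 5, 6}) = 3
G(38) = mex({0, 1, 2, 4}) = 3
G(39) = mex({0, 1, 2, 3, 4, 7}) = 5
G(40) = mex({0, 1, 2, 3, 4, 5, 7}) = 6
Therefore G(40) = 6.

6


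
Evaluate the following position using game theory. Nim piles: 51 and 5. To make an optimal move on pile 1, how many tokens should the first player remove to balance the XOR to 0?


Piles: 51 and 5
Current XOR: 51 XOR 5 = 54 (non-zero, so this is an N-position).
To make the XOR zero, we need to find a move that balances the piles.
For pile 1 (size 51): target = 51 XOR 54 = 5
We reduce pile 1 from 51 to 5.
Tokens removed: 51 - 5 = 46
Verification: 5 XOR 5 = 0

46


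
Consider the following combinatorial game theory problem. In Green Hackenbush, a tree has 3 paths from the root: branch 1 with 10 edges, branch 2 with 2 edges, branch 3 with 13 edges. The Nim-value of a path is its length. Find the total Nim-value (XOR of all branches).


The tree has 3 branches from the ground vertex.
In Green Hackenbush, the Nim-value of a simple path of length k is k.
Branch 1: length 10, Nim-value = 10
Branch 2: length 2, Nim-value = 2
Branch 3: length 13, Nim-value = 13
Total Nim-value = XOR of all branch values:
0 XOR 10 = 10
10 XOR 2 = 8
8 XOR 13 = 5
Nim-value of the tree = 5

5


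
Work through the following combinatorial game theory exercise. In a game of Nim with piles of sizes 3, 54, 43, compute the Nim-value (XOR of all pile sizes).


We need the XOR (exclusive or) of all pile sizes.
After XOR-ing pile 1 (size 3): 0 XOR 3 = 3
After XOR-ing pile 2 (size 54): 3 XOR 54 = 53
After XOR-ing pile 3 (size 43): 53 XOR 43 = 30
The Nim-value of this position is 30.

30


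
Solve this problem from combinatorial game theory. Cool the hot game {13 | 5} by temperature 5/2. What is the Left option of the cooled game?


Original game: {13 | 5} (a switch {a | b} with a > b).
Cooling by t (for t below the temperature (a - b)/2 = 4) taxes each move by t: {a | b} cooled by t is {a - t | b + t}.
Cooling amount: t = 5/2
Cooled Left option: 13 - 5/2 = 21/2
Cooled Right option: 5 + 5/2 = 15/2
Cooled game: {21/2 | 15/2}
Left option = 21/2

21/2


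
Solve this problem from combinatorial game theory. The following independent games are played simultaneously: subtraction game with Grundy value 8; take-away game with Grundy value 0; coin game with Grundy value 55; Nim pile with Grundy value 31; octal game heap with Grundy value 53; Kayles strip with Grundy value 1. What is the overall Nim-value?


By the Sprague-Grundy theorem, the Grundy value of a sum of games is the XOR of individual Grundy values.
subtraction game: Grundy value = 8. Running XOR: 0 XOR 8 = 8
take-away game: Grundy value = 0. Running XOR: 8 XOR 0 = 8
coin game: Grundy value = 55. Running XOR: 8 XOR 55 = 63
Nim pile: Grundy value = 31. Running XOR: 63 XOR 31 = 32
octal game heap: Grundy value = 53. Running XOR: 32 XOR 53 = 21
Kayles strip: Grundy value = 1. Running XOR: 21 XOR 1 = 20
The combined Grundy value is 20.

20


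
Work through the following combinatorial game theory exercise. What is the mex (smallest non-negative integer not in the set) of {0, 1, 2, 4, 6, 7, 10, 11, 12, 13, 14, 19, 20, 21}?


Set = {0, 1, 2, 4, 6, 7, 10, 11, 12, 13, 14, 19, 20, 21}
0 is in the set.
1 is in the set.
2 is in the set.
3 is NOT in the set. This is the mex.
mex = 3

3


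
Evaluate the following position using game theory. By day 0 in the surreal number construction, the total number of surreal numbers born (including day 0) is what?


Day 0: {|} = 0 is born. Count = 1.
Day n: the number of surreal numbers born by day n is 2^(n+1) - 1.
By day 0: 2^1 - 1 = 1
By day 0: 1 surreal numbers.

1


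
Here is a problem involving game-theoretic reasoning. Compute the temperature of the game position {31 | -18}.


The game is {31 | -18}, a switch {a | b} with numbers a > b.
Cooling {a | b} by t gives {a - t | b + t}, which stops being hot when a - t = b + t, i.e. at t = (a - b)/2. So the temperature of a switch is (a - b)/2.
Temperature = (Left option - Right option) / 2
= (31 - (-18)) / 2
= 49 / 2
= 49/2

49/2


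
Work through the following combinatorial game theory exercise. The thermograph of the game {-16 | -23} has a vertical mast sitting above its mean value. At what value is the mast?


Game = {-16 | -23}, a switch {a | b} with numbers a > b.
Its thermograph has left wall a - t and right wall b + t, which meet at t = (a - b)/2, where both equal (a + b)/2. So the mast (mean value) is at (a + b)/2.
Mean = (-16 + (-23))/2 = -39/2 = -39/2

-39/2


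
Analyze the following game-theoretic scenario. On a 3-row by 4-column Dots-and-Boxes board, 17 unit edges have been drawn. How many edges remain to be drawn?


Grid: 3 x 4 boxes, i.e. 4 rows and 5 columns of dots.
Horizontal edges: (rows + 1) * cols = 4 * 4 = 16
Vertical edges: rows * (cols + 1) = 3 * 5 = 15
Total edges: 16 + 15 = 31
Edges drawn: 17
Remaining: 31 - 17 = 14

14


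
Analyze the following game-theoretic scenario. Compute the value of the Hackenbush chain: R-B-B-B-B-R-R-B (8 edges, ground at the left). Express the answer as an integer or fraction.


Edges (from ground): R-B-B-B-B-R-R-B
By Berlekamp's sign-expansion rule, a Blue-Red Hackenbush stalk has the value of the surreal number whose sign sequence is the edge sequence with B -> + and R -> -.
Sign sequence: -++++--+
Trace the sign expansion in the surreal number tree, starting from 0:
Edge 1: R (sign -) -> bounds (-inf, 0), value = -1
Edge 2: B (sign +) -> bounds (-1, 0), value = -1/2
Edge 3: B (sign +) -> bounds (-1/2, 0), value = -1/4
Edge 4: B (sign +) -> bounds (-1/4, 0), value = -1/8
Edge 5: B (sign +) -> bounds (-1/8, 0), value = -1/16
Edge 6: R (sign -) -> bounds (-1/8, -1/16), value = -3/32
Edge 7: R (sign -) -> bounds (-1/8, -3/32), value = -7/64
Edge 8: B (sign +) -> bounds (-7/64, -3/32), value = -13/128
Game value = -13/128

-13/128


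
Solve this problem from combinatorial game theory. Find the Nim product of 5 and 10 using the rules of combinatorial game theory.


Nim multiplication is bilinear over XOR: (u XOR v) * w = (u*w) XOR (v*w).
So we split each operand into its bit components and XOR the pairwise Nim products.
5 = 1 + 4 (as XOR of powers of 2).
10 = 2 + 8 (as XOR of powers of 2).
Using the standard Nim-product table on single bits:
  2*2 = 3,   2*4 = 8,   2*8 = 12,
  4*4 = 6,   4*8 = 11,  8*8 = 13,
and  1*x = x (identity), k*l = l*k (commutative).
Pairwise Nim products:
  1 * 2 = 2
  1 * 8 = 8
  4 * 2 = 8
  4 * 8 = 11
XOR them: 2 XOR 8 XOR 8 XOR 11 = 9.
Result: 5 * 10 = 9 (in Nim).

9


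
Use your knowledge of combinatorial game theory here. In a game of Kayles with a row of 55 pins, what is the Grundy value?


Kayles: a move removes 1 or 2 adjacent pins from a contiguous row.
Removing pins from a row of k leaves two independent rows (a, b) with a + b = k - 1 (one pin) or a + b = k - 2 (two pins); an end removal gives a = 0.
By Sprague-Grundy, G(k) = mex{ G(a) XOR G(b) } over all these splits. G(0) = 0.
G(1): splits (0,0):0^0=0 -> mex({0}) = 1
G(2): splits (0,1):0^1=1 (0,0):0^0=0 -> mex({0, 1}) = 2
G(3): splits (0,2):0^2=2 (1,1):1^1=0 (0,1):0^1=1 -> mex({0, 1, 2}) = 3
G(4): splits (0,3):0^3=3 (1,2):1^2=3 (0,2):0^2=2 (1,1):1^1=0 -> mex({0, 2, 3}) = 1
G(5): splits (0,4):0^1=1 (1,3):1^3=2 (2,2):2^2=0 (0,3):0^3=3 (1,2):1^2=3 -> mex({0, 1, 2, 3}) = 4
G(6) = mex({0, 1, 2, 4}) = 3
G(7) = mex({0, 1, 3, 4, 5}) = 2
G(8) = mex({0, 2, 3, 5, 6}) = 1
G(9) = mex({0, 1, 2, 3, 6, 7}) = 4
G(10) = mex({0, 1, 3, 4, 5, 7}) = 2
G(11) = mex({0, 1, 2, 3, 4, 5}) = 6
G(12) = mex({0, 1, 2, 3, 5, 6, 7}) = 4
G(13) = mex({0, 2, 3, 4, 6, 7}) = 1
G(14) = mex({0, 1, 4, 5, 6, 7}) = 2
G(15) = mex({0, 1, 2, 3, 4, 5, 6}) = 7
G(16) = mex({0, 2, 3, 5, 6, 7}) = 1
G(17) = mex({0, 1, 2, 3, 5, 6, 7}) = 4
G(18) = mex({0, 1, 2, 4, 5, 6}) = 3
G(19) = mex({0, 1, 3, 4, 5, 7}) = 2
G(20) = mex({0, 2, 3, 4, 5, 6, 7}) = 1
G(21) = mex({0, 1, 2, 3, 5, 6, 7}) = 4
G(22) = mex({0, 1, 2, 3, 4, 5, 7}) = 6
G(23) = mex({0, 1, 2, 3, 4, 5, 6}) = 7
G(24) = mex({0, 1, 2, 3, 5, 6, 7}) = 4
G(25) = mex({0, 2, 3, 4, 6, 7}) = 1
G(26) = mex({0, 1, 3, 4, 5, 6, 7}) = 2
G(27) = mex({0, 1, 2, 3, 4, 5, 6, 7}) = 8
G(28) = mex({0, 1, 2, 3, 4, 6, 7, 8}) = 5
G(29) = mex({0, 1, 2, 3, 5, 6, 7, 8, 9}) = 4
G(30) = mex({0, 1, 2, 3, 4, 5, 6, 9, 10}) = 7
G(31) = mex({0, 1, 3, 4, 5, 7, 10, 11}) = 2
G(32) = mex({0, 2, 3, 4, 5, 6, 7, 9, 11}) = 1
G(33) = mex({0, 1, 2, 3, 4, 5, 6, 7, 9, 12}) = 8
G(34) = mex({0, 1, 2, 3, 4, 5, 7, 8, 11, 12}) = 6
G(35) = mex({0, 1, 2, 3, 4, 5, 6, 8, 9, 10, 11}) = 7
G(36) = mex({0, 1, 2, 3, 5, 6, 7, 9, 10}) = 4
G(37) = mex({0, 2, 3, 4, 6, 7, 9, 10, 11, 12}) = 1
G(38) = mex({0, 1, 3, 4, 5, 6, 7, 9, 10, 11, 12}) = 2
G(39) = mex({0, 1, 2, 4, 5, 6, 7, 9, 10, 12, 14}) = 3
G(40) = mex({0, 2, 3, 4, 6, 7, 11, 12, 14}) = 1
G(41) = mex({0, 1, 2, 3, 5, 6, 7, 9, 10, 11, 12}) = 4
G(42) = mex({0, 1, 2, 3, 4, 5, 6, 9, 10}) = 7
G(43) = mex({0, 1, 3, 4, 5, 7, 9, 10, 12, 15}) = 2
G(44) = mex({0, 2, 3, 4, 5, 6, 7, 9, 10, 12, 15}) = 1
G(45) = mex({0, 1, 2, 3, 4, 5, 6, 7, 9, 10, 12, 14}) = 8
G(46) = mex({0, 1, 3, 4, 5, 7, 8, 11, 12, 14}) = 2
G(47) = mex({0, 1, 2, 3, 4, 5, 6, 8, 9, 10, 11, 12}) = 7
G(48) = mex({0, 1, 2, 3, 5, 6, 7, 9, 10}) = 4
G(49) = mex({0, 2, 3, 4, 6, 7, 9, 10, 11, 12, 15}) = 1
G(50) = mex({0, 1, 4, 5, 6, 7, 9, 11, 12, 14, 15}) = 2
G(51) = mex({0, 1, 2, 3, 4, 5, 6, 7, 9, 12, 14, 15}) = 8
G(52) = mex({0, 2, 3, 4, 5, 6, 7, 8, 11, 12, 15}) = 1
G(53) = mex({0, 1, 2, 3, 5, 6, 7, 8, 9, 10, 11, 12}) = 4
G(54) = mex({0, 1, 2, 3, 4, 5, 6, 9, 10}) = 7
G(55) = mex({0, 1, 3, 4, 5, 7, 9, 10, 11, 12}) = 2
Therefore G(55) = 2.

2


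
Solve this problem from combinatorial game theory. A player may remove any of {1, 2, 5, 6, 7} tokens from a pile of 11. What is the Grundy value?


The subtraction set is S = {1, 2, 5, 6, 7}.
G(k) = mex{ G(k - s) : s in S, s <= k }. We compute iteratively: G(0) = 0.
G(1) = mex({0}) = 1
G(2) = mex({0, 1}) = 2
G(3) = mex({1, 2}) = 0
G(4) = mex({0, 2}) = 1
G(5) = mex({0, 1}) = 2
G(6) = mex({0, 1, 2}) = 3
G(7) = mex({0, 1, 2, 3}) = 4
G(8) = mex({0, 1, 2, 3, 4}) = 5
G(9) = mex({0, 1, 2, 4, 5}) = 3
G(10) = mex({0, 1, 2, 3, 5}) = 4
G(11) = mex({1, 2, 3, 4}) = 0
Therefore G(11) = 0.

0


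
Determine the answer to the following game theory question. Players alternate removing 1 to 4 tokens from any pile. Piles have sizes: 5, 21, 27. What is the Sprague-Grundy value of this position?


Subtraction set: {1, 2, 3, 4}
For this subtraction set, G(n) = n mod 5 (period = max + 1 = 5).
Pile 1 (size 5): G(5) = 5 mod 5 = 0
Pile 2 (size 21): G(21) = 21 mod 5 = 1
Pile 3 (size 27): G(27) = 27 mod 5 = 2
Total Grundy value = XOR of all: 0 XOR 1 XOR 2 = 3

3


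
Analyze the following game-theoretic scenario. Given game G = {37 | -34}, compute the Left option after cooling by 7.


Original game: {37 | -34} (a switch {a | b} with a > b).
Cooling by t (for t below the temperature (a - b)/2 = 71/2) taxes each move by t: {a | b} cooled by t is {a - t | b + t}.
Cooling amount: t = 7
Cooled Left option: 37 - 7 = 30
Cooled Right option: -34 + 7 = -27
Cooled game: {30 | -27}
Left option = 30

30


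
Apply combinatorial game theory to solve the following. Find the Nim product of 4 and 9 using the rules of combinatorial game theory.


Nim multiplication is bilinear over XOR: (u XOR v) * w = (u*w) XOR (v*w).
So we split each operand into its bit components and XOR the pairwise Nim products.
4 = 4 (as XOR of powers of 2).
9 = 1 + 8 (as XOR of powers of 2).
Using the standard Nim-product table on single bits:
  2*2 = 3,   2*4 = 8,   2*8 = 12,
  4*4 = 6,   4*8 = 11,  8*8 = 13,
and  1*x = x (identity), k*l = l*k (commutative).
Pairwise Nim products:
  4 * 1 = 4
  4 * 8 = 11
XOR them: 4 XOR 11 = 15.
Result: 4 * 9 = 15 (in Nim).

15


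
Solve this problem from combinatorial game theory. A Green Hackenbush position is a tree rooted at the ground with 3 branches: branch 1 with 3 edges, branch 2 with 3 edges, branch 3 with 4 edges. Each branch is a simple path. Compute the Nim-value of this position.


The tree has 3 branches from the ground vertex.
In Green Hackenbush, the Nim-value of a simple path of length k is k.
Branch 1: length 3, Nim-value = 3
Branch 2: length 3, Nim-value = 3
Branch 3: length 4, Nim-value = 4
Total Nim-value = XOR of all branch values:
0 XOR 3 = 3
3 XOR 3 = 0
0 XOR 4 = 4
Nim-value of the tree = 4

4


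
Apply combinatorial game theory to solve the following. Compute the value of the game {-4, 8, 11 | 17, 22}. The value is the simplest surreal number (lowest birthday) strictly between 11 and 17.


Left options: {-4, 8, 11}, max = 11
Right options: {17, 22}, min = 17
All options are numbers and max(Left) < min(Right), so by the simplicity theorem the value is the simplest (earliest-born) number strictly between 11 and 17.
Integers 12 through 16 all lie strictly between 11 and 17.
Among integers, the simplest (lowest birthday = smallest |n|; 0 is born on day 0, +-n on day n) is 12.
No non-integer in the interval can be simpler: if x is a non-integer in the interval, then floor(x) or ceil(x) also lies in the interval (the interval contains an integer), and both are proper prefixes of x's sign expansion, i.e. born earlier. So the game value is 12.
Game value = 12

12


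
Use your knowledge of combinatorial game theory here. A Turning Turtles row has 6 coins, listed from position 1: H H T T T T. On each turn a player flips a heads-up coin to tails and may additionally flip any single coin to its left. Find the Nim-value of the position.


Coins: H H T T T T
Key fact: a single head at position k behaves exactly like a Nim heap of size k (turning it to T and optionally flipping a coin at j < k corresponds to moving the heap from k to j, or to 0), and heads combine as a disjunctive sum (two heads at the same place would cancel, matching j XOR j = 0). So the Nim-value is the XOR of the 1-indexed positions of the heads.
Face-up positions (1-indexed): [1, 2]
XOR 0 with 1: 0 XOR 1 = 1
XOR 1 with 2: 1 XOR 2 = 3
Nim-value = 3

3


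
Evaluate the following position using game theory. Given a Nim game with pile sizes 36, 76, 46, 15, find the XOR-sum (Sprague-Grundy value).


We need the XOR (exclusive or) of all pile sizes.
After XOR-ing pile 1 (size 36): 0 XOR 36 = 36
After XOR-ing pile 2 (size 76): 36 XOR 76 = 104
After XOR-ing pile 3 (size 46): 104 XOR 46 = 70
After XOR-ing pile 4 (size 15): 70 XOR 15 = 73
The Nim-value of this position is 73.

73


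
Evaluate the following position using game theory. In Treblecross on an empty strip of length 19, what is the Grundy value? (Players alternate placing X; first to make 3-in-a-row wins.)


Treblecross: place X on empty cells; 3-in-a-row wins.
Playing within two cells of an existing X lets the opponent win at once, so sensible play treats the cells i-2..i+2 around each X as dead. The player left with no safe cell loses, so this is a normal-play take-away game on strips of safe cells.
Placing X at cell i (0-indexed) of a strip of k safe cells leaves independent strips of sizes max(0, i-2) and max(0, k-i-3). Hence G(k) = mex{ G(max(0,i-2)) XOR G(max(0,k-i-3)) : 0 <= i < k }, with G(0) = 0.
G(1): splits (0,0):0^0=0 -> mex({0}) = 1
G(2): splits (0,0):0^0=0 -> mex({0}) = 1
G(3): splits (0,0):0^0=0 -> mex({0}) = 1
G(4): splits (0,1):0^1=1 (0,0):0^0=0 -> mex({0, 1}) = 2
G(5): splits (0,2):0^1=1 (0,1):0^1=1 (0,0):0^0=0 -> mex({0, 1}) = 2
G(6) = mex({1}) = 0
G(7) = mex({0, 1, 2}) = 3
G(8) = mex({0, 1, 2}) = 3
G(9) = mex({0, 2}) = 1
G(10) = mex({0, 2, 3}) = 1
G(11) = mex({0, 3}) = 1
G(12) = mex({1, 3}) = 0
G(13) = mex({0, 1, 2, 3}) = 4
G(14) = mex({0, 1, 2}) = 3
G(15) = mex({0, 1, 2}) = 3
G(16) = mex({0, 1, 2, 4}) = 3
G(17) = mex({0, 1, 3, 4}) = 2
G(18) = mex({0, 1, 3, 4}) = 2
G(19) = mex({0, 1, 3, 5}) = 2
Therefore G(19) = 2.

2


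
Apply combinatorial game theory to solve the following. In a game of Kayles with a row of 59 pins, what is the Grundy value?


Kayles: a move removes 1 or 2 adjacent pins from a contiguous row.
Removing pins from a row of k leaves two independent rows (a, b) with a + b = k - 1 (one pin) or a + b = k - 2 (two pins); an end removal gives a = 0.
By Sprague-Grundy, G(k) = mex{ G(a) XOR G(b) } over all these splits. G(0) = 0.
G(1): splits (0,0):0^0=0 -> mex({0}) = 1
G(2): splits (0,1):0^1=1 (0,0):0^0=0 -> mex({0, 1}) = 2
G(3): splits (0,2):0^2=2 (1,1):1^1=0 (0,1):0^1=1 -> mex({0, 1, 2}) = 3
G(4): splits (0,3):0^3=3 (1,2):1^2=3 (0,2):0^2=2 (1,1):1^1=0 -> mex({0, 2, 3}) = 1
G(5): splits (0,4):0^1=1 (1,3):1^3=2 (2,2):2^2=0 (0,3):0^3=3 (1,2):1^2=3 -> mex({0, 1, 2, 3}) = 4
G(6) = mex({0, 1, 2, 4}) = 3
G(7) = mex({0, 1, 3, 4, 5}) = 2
G(8) = mex({0, 2, 3, 5, 6}) = 1
G(9) = mex({0, 1, 2, 3, 6, 7}) = 4
G(10) = mex({0, 1, 3, 4, 5, 7}) = 2
G(11) = mex({0, 1, 2, 3, 4, 5}) = 6
G(12) = mex({0, 1, 2, 3, 5, 6, 7}) = 4
G(13) = mex({0, 2, 3, 4, 6, 7}) = 1
G(14) = mex({0, 1, 4, 5, 6, 7}) = 2
G(15) = mex({0, 1, 2, 3, 4, 5, 6}) = 7
G(16) = mex({0, 2, 3, 5, 6, 7}) = 1
G(17) = mex({0, 1, 2, 3, 5, 6, 7}) = 4
G(18) = mex({0, 1, 2, 4, 5, 6}) = 3
G(19) = mex({0, 1, 3, 4, 5, 7}) = 2
G(20) = mex({0, 2, 3, 4, 5, 6, 7}) = 1
G(21) = mex({0, 1, 2, 3, 5, 6, 7}) = 4
G(22) = mex({0, 1, 2, 3, 4, 5, 7}) = 6
G(23) = mex({0, 1, 2, 3, 4, 5, 6}) = 7
G(24) = mex({0, 1, 2, 3, 5, 6, 7}) = 4
G(25) = mex({0, 2, 3, 4, 6, 7}) = 1
G(26) = mex({0, 1, 3, 4, 5, 6, 7}) = 2
G(27) = mex({0, 1, 2, 3, 4, 5, 6, 7}) = 8
G(28) = mex({0, 1, 2, 3, 4, 6, 7, 8}) = 5
G(29) = mex({0, 1, 2, 3, 5, 6, 7, 8, 9}) = 4
G(30) = mex({0, 1, 2, 3, 4, 5, 6, 9, 10}) = 7
G(31) = mex({0, 1, 3, 4, 5, 7, 10, 11}) = 2
G(32) = mex({0, 2, 3, 4, 5, 6, 7, 9, 11}) = 1
G(33) = mex({0, 1, 2, 3, 4, 5, 6, 7, 9, 12}) = 8
G(34) = mex({0, 1, 2, 3, 4, 5, 7, 8, 11, 12}) = 6
G(35) = mex({0, 1, 2, 3, 4, 5, 6, 8, 9, 10, 11}) = 7
G(36) = mex({0, 1, 2, 3, 5, 6, 7, 9, 10}) = 4
G(37) = mex({0, 2, 3, 4, 6, 7, 9, 10, 11, 12}) = 1
G(38) = mex({0, 1, 3, 4, 5, 6, 7, 9, 10, 11, 12}) = 2
G(39) = mex({0, 1, 2, 4, 5, 6, 7, 9, 10, 12, 14}) = 3
G(40) = mex({0, 2, 3, 4, 6, 7, 11, 12, 14}) = 1
G(41) = mex({0, 1, 2, 3, 5, 6, 7, 9, 10, 11, 12}) = 4
G(42) = mex({0, 1, 2, 3, 4, 5, 6, 9, 10}) = 7
G(43) = mex({0, 1, 3, 4, 5, 7, 9, 10, 12, 15}) = 2
G(44) = mex({0, 2, 3, 4, 5, 6, 7, 9, 10, 12, 15}) = 1
G(45) = mex({0, 1, 2, 3, 4, 5, 6, 7, 9, 10, 12, 14}) = 8
G(46) = mex({0, 1, 3, 4, 5, 7, 8, 11, 12, 14}) = 2
G(47) = mex({0, 1, 2, 3, 4, 5, 6, 8, 9, 10, 11, 12}) = 7
G(48) = mex({0, 1, 2, 3, 5, 6, 7, 9, 10}) = 4
G(49) = mex({0, 2, 3, 4, 6, 7, 9, 10, 11, 12, 15}) = 1
G(50) = mex({0, 1, 4, 5, 6, 7, 9, 11, 12, 14, 15}) = 2
G(51) = mex({0, 1, 2, 3, 4, 5, 6, 7, 9, 12, 14, 15}) = 8
G(52) = mex({0, 2, 3, 4, 5, 6, 7, 8, 11, 12, 15}) = 1
G(53) = mex({0, 1, 2, 3, 5, 6, 7, 8, 9, 10, 11, 12}) = 4
G(54) = mex({0, 1, 2, 3, 4, 5, 6, 9, 10}) = 7
G(55) = mex({0, 1, 3, 4, 5, 7, 9, 10, 11, 12}) = 2
G(56) = mex({0, 2, 3, 4, 5, 6, 7, 9, 10, 11, 12, 13, 14}) = 1
G(57) = mex({0, 1, 2, 3, 5, 6, 7, 9, 10, 12, 13, 14, 15}) = 4
G(58) = mex({0, 1, 3, 4, 5, 7, 11, 12, 14, 15}) = 2
G(59) = mex({0, 1, 2, 3, 4, 5, 6, 9, 10, 11, 12, 15}) = 7
Therefore G(59) = 7.

7


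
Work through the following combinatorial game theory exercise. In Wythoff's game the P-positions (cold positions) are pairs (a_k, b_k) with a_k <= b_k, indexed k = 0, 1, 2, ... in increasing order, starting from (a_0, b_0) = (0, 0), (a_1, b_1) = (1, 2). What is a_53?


By Wythoff's theorem, a_k = floor(k * phi) and b_k = floor(k * phi^2) = a_k + k, where phi = (1 + sqrt(5))/2 is the golden ratio.
phi = (1 + sqrt(5))/2 = 1.618034
k = 53
k * phi = 53 * 1.618034 = 85.755801
a_53 = floor(k * phi) = 85

85


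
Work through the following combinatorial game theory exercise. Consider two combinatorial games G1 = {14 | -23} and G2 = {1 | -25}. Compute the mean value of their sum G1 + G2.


G1 = {14 | -23}, G2 = {1 | -25}
Each is a switch {a | b} with numbers a > b; its mean value is (a + b)/2, and mean value is additive over game sums: m(G1 + G2) = m(G1) + m(G2).
Mean of G1 = (14 + (-23))/2 = -9/2 = -9/2
Mean of G2 = (1 + (-25))/2 = -24/2 = -12
Mean of G1 + G2 = -9/2 + -12 = -33/2

-33/2


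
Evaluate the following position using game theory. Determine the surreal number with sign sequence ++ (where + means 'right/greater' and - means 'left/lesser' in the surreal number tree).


Sign expansion: ++
Rule: track bounds (lo, hi), initially (-inf, +inf). On '+', the current value becomes lo and we move to the simplest number in (value, hi): value + 1 if hi = +inf, otherwise the midpoint (value + hi)/2. On '-', the current value becomes hi and we move to value - 1 if lo = -inf, otherwise the midpoint (lo + value)/2.
Start at 0.
Step 1: sign = +, move right. Bounds: (0, +inf). Value = 1
Step 2: sign = +, move right. Bounds: (1, +inf). Value = 2
The surreal number with sign expansion ++ is 2.

2


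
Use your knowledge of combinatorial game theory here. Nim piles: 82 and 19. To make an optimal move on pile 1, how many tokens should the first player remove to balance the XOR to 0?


Piles: 82 and 19
Current XOR: 82 XOR 19 = 65 (non-zero, so this is an N-position).
To make the XOR zero, we need to find a move that balances the piles.
For pile 1 (size 82): target = 82 XOR 65 = 19
We reduce pile 1 from 82 to 19.
Tokens removed: 82 - 19 = 63
Verification: 19 XOR 19 = 0

63
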